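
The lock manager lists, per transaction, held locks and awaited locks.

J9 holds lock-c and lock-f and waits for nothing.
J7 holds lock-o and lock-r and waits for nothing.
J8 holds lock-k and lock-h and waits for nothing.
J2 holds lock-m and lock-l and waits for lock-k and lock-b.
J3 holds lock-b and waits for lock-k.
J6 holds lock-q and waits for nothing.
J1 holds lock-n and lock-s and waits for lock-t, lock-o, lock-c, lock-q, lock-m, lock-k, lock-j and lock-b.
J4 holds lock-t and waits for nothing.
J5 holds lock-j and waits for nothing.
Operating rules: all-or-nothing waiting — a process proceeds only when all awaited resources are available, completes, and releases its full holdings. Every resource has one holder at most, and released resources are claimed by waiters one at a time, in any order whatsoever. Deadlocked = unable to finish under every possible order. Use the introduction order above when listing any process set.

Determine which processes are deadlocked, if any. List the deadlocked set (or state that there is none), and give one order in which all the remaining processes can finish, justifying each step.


Nothing here is deadlocked.
Key observation: there is no circular wait here — follow any chain and it reaches a process that is free to run now.
One completion order for the rest: J4, J6, J9, J8, J5, J3, J2, J7, J1.
Check, step by step:
  run J4 (it waits on nothing); releases lock-t
  run J6 (it waits on nothing); releases lock-q
  run J9 (it waits on nothing); releases lock-c and lock-f
  run J8 (it waits on nothing); releases lock-k and lock-h
  run J5 (it waits on nothing); releases lock-j
  run J3 (all its waits — lock-k — are resolved); releases lock-b
  run J2 (all its waits — lock-k and lock-b — are resolved); releases lock-m and lock-l
  run J7 (it waits on nothing); releases lock-o and lock-r
  run J1 (all its waits — lock-t, lock-o, lock-c, lock-q, lock-m, lock-k, lock-j and lock-b — are resolved); releases lock-n and lock-s


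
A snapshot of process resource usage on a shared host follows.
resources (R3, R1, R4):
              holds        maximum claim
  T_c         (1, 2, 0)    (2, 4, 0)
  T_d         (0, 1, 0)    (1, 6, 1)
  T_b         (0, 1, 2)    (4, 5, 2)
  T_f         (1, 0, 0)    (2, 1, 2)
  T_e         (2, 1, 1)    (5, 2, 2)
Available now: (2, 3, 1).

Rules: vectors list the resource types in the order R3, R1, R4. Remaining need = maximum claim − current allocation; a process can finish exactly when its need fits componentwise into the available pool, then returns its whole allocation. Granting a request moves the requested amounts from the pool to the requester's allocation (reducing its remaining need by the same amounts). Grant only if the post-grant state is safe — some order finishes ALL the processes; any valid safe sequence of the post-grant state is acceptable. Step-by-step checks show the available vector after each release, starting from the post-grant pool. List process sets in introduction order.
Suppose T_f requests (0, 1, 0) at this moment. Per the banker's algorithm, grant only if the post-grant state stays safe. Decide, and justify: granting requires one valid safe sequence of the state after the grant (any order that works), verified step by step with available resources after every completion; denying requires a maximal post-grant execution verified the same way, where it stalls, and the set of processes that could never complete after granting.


GRANT: granting preserves safety; a valid post-grant sequence is T_c, T_e, T_d, T_b, T_f.
Key observation: (2, 2, 1) free after granting still covers T_c first, and each release covers the next.
Check on the post-grant state, step by step:
  pool = (2, 2, 1)
  T_c needs (1, 2, 0) <= (2, 2, 1) -> finishes; pool += (1, 2, 0) = (3, 4, 1)
  T_e needs (3, 1, 1) <= (3, 4, 1) -> finishes; pool += (2, 1, 1) = (5, 5, 2)
  T_d needs (1, 5, 1) <= (5, 5, 2) -> finishes; pool += (0, 1, 0) = (5, 6, 2)
  T_b needs (4, 4, 0) <= (5, 6, 2) -> finishes; pool += (0, 1, 2) = (5, 7, 4)
  T_f needs (1, 0, 2) <= (5, 7, 4) -> finishes; pool += (1, 1, 0) = (6, 8, 4)


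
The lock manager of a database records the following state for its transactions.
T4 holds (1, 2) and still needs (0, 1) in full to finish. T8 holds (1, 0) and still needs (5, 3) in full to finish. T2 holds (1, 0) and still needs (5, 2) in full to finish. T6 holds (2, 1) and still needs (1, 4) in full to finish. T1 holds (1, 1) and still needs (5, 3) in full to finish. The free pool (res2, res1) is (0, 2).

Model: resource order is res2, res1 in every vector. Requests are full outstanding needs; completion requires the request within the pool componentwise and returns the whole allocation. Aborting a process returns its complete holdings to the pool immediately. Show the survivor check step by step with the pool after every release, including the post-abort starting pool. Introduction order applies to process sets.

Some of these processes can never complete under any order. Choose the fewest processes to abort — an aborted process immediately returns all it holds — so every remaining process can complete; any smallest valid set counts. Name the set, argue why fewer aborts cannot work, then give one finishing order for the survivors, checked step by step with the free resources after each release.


Abort T8 and T1.
Key observation: before aborting T8 and T1, T2 was permanently blocked — no order could ever run it; afterwards it completes at step 3.
Why nothing smaller works — every single abort fails: T4 alone leaves T8 blocked (short on res2); T8 alone leaves T2 blocked (short on res2); T2 alone leaves T8 blocked (short on res2); T6 alone leaves T8 blocked (short on res2); T1 alone leaves T8 blocked (short on res2).
One survivor order: T4, T6, T2. Walking it through (post-abort pool first):
  pool = (2, 3)
  T4: need (0, 1) fits (2, 3); releases (1, 2), pool now (3, 5)
  T6: need (1, 4) fits (3, 5); releases (2, 1), pool now (5, 6)
  T2: need (5, 2) fits (5, 6); releases (1, 0), pool now (6, 6)


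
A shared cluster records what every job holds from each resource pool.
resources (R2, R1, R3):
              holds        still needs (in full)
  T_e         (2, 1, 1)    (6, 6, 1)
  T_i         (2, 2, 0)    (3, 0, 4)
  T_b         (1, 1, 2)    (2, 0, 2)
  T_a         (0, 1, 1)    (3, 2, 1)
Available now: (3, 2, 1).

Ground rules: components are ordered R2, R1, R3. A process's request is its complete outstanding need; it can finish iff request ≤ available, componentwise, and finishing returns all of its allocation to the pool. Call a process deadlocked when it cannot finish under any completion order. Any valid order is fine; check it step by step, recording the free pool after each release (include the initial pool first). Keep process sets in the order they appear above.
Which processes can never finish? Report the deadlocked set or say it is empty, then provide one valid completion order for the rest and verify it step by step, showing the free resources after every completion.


Nothing here is deadlocked.
Key observation: there is always a runnable process — T_a first — so the state unwinds completely.
A valid finishing order for the others: T_a, T_b, T_i, T_e. Step-by-step check:
  pool = (3, 2, 1)
  T_a needs (3, 2, 1) <= (3, 2, 1) -> finishes; pool += (0, 1, 1) = (3, 3, 2)
  T_b needs (2, 0, 2) <= (3, 3, 2) -> finishes; pool += (1, 1, 2) = (4, 4, 4)
  T_i needs (3, 0, 4) <= (4, 4, 4) -> finishes; pool += (2, 2, 0) = (6, 6, 4)
  T_e needs (6, 6, 1) <= (6, 6, 4) -> finishes; pool += (2, 1, 1) = (8, 7, 5)


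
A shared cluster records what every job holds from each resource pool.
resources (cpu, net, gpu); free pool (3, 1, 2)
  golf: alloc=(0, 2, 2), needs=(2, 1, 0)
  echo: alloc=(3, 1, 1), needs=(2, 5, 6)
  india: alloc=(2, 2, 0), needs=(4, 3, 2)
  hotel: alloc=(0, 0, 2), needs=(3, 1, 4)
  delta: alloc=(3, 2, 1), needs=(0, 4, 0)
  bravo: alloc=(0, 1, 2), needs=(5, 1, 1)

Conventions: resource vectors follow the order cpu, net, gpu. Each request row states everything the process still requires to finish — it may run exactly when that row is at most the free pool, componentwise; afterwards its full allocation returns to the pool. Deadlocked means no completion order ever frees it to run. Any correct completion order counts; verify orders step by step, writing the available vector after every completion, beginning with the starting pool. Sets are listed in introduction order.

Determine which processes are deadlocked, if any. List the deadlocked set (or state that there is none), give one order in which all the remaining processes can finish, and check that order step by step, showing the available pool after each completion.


The deadlocked set is echo, india, delta and bravo.
Key observation: after golf, hotel the pool peaks at (3, 3, 6), and each blocked process is short somewhere: echo on net; india on cpu; delta on net; bravo on cpu.
The rest can finish in the order golf, hotel. Verifying each step:
  pool = (3, 1, 2)
  golf needs (2, 1, 0) <= (3, 1, 2) -> finishes; pool += (0, 2, 2) = (3, 3, 4)
  hotel needs (3, 1, 4) <= (3, 3, 4) -> finishes; pool += (0, 0, 2) = (3, 3, 6)
The stuck group stays short no matter what:
  echo still needs (2, 5, 6) but only (3, 3, 6) is free — short on net
  india still needs (4, 3, 2) but only (3, 3, 6) is free — short on cpu
  delta still needs (0, 4, 0) but only (3, 3, 6) is free — short on net
  bravo still needs (5, 1, 1) but only (3, 3, 6) is free — short on cpu


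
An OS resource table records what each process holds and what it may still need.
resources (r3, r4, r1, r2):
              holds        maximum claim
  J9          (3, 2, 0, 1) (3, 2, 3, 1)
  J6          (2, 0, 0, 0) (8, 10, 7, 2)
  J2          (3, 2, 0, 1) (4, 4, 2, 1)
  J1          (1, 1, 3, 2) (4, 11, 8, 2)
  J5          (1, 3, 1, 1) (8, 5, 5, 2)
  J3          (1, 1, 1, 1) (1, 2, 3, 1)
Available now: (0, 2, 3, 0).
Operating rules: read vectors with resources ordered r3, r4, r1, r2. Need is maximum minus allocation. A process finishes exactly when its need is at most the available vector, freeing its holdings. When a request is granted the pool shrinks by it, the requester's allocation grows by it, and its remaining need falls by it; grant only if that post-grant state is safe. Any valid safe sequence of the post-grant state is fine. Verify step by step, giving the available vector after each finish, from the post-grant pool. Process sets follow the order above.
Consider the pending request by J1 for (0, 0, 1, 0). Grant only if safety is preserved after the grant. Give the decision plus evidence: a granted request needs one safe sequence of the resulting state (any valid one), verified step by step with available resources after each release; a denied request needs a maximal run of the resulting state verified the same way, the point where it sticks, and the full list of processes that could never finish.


DENY. Granting would leave the state unsafe.
Key observation: after J3, J9, J2 complete, (7, 7, 3, 3) is the best the pool ever gets, yet each leftover process wants more r1.
After a pretend grant, a maximal execution: J3, J9, J2 — then nothing else fits. Verifying each step:
  pool = (0, 2, 2, 0)
  J3: need (0, 1, 2, 0) fits (0, 2, 2, 0); releases (1, 1, 1, 1), pool now (1, 3, 3, 1)
  J9: need (0, 0, 3, 0) fits (1, 3, 3, 1); releases (3, 2, 0, 1), pool now (4, 5, 3, 2)
  J2: need (1, 2, 2, 0) fits (4, 5, 3, 2); releases (3, 2, 0, 1), pool now (7, 7, 3, 3)
  J6 cannot run: need (6, 10, 7, 2) vs free (7, 7, 3, 3) (insufficient r4 and r1)
  J1 cannot run: need (3, 10, 4, 0) vs free (7, 7, 3, 3) (insufficient r4 and r1)
  J5 cannot run: need (7, 2, 4, 1) vs free (7, 7, 3, 3) (insufficient r1)
Processes that could never finish after the grant: J6, J1 and J5.


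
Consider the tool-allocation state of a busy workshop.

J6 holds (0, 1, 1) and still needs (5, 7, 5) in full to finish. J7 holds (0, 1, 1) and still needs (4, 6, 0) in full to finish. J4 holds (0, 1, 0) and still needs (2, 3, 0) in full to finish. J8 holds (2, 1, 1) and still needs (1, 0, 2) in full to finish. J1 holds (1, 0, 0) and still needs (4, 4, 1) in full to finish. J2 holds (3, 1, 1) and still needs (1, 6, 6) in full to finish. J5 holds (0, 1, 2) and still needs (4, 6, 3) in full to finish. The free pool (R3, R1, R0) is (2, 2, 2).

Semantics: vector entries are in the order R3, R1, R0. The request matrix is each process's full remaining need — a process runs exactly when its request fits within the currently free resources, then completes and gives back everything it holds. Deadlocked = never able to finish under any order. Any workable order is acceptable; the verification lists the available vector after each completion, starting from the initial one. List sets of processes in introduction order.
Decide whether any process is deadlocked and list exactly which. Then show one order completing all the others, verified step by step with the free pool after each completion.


Deadlocked: J6, J7, J2 and J5.
Key observation: even finishing J8, J4, J1 leaves just (5, 4, 3) free — too little R1 for any of the remaining processes.
The rest can finish in the order J8, J4, J1. Check, step by step:
  pool = (2, 2, 2)
  J8 needs (1, 0, 2) <= (2, 2, 2) -> finishes; pool += (2, 1, 1) = (4, 3, 3)
  J4 needs (2, 3, 0) <= (4, 3, 3) -> finishes; pool += (0, 1, 0) = (4, 4, 3)
  J1 needs (4, 4, 1) <= (4, 4, 3) -> finishes; pool += (1, 0, 0) = (5, 4, 3)
None of the blocked processes ever fits:
  J6 cannot run: need (5, 7, 5) vs free (5, 4, 3) (insufficient R1 and R0)
  J7 cannot run: need (4, 6, 0) vs free (5, 4, 3) (insufficient R1)
  J2 cannot run: need (1, 6, 6) vs free (5, 4, 3) (insufficient R1 and R0)
  J5 cannot run: need (4, 6, 3) vs free (5, 4, 3) (insufficient R1)


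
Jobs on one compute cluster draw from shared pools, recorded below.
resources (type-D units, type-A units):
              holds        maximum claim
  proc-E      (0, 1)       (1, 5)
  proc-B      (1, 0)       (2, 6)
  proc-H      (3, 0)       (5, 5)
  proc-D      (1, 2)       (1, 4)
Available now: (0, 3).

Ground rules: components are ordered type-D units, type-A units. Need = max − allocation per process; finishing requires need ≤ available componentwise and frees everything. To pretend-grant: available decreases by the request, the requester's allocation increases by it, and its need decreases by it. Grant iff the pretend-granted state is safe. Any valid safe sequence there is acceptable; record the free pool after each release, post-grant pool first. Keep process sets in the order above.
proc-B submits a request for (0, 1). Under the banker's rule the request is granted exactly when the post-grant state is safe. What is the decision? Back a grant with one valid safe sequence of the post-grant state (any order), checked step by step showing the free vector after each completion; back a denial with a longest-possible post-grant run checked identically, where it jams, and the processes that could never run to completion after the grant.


GRANT: granting preserves safety; a valid post-grant sequence is proc-D, proc-E, proc-B, proc-H.
Key observation: even at the reduced pool (0, 2), proc-D fits immediately, so safety survives the grant.
Step-by-step check of the post-grant state:
  pool = (0, 2)
  proc-D: need (0, 2) fits (0, 2); releases (1, 2), pool now (1, 4)
  proc-E: need (1, 4) fits (1, 4); releases (0, 1), pool now (1, 5)
  proc-B: need (1, 5) fits (1, 5); releases (1, 1), pool now (2, 6)
  proc-H: need (2, 5) fits (2, 6); releases (3, 0), pool now (5, 6)


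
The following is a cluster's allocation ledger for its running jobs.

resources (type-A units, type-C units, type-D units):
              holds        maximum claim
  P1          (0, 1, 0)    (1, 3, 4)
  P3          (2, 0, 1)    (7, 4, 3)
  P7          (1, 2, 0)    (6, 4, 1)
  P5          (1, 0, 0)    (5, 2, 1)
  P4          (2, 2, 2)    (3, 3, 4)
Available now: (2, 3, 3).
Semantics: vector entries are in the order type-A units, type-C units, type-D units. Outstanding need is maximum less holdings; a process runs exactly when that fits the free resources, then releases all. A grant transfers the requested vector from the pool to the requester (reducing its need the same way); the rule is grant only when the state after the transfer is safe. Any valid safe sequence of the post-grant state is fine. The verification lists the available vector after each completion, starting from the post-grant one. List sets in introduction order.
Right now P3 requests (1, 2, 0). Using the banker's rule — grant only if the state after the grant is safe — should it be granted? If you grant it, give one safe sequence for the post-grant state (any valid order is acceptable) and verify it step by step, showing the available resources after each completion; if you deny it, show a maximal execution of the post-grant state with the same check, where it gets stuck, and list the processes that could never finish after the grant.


DENY. Granting would leave the state unsafe.
Key observation: even finishing P4, P1 leaves just (3, 4, 5) free — too little type-A units for any of the remaining processes.
Pretend the grant happened; the run P4, P1 goes as far as possible. Check, step by step:
  pool = (1, 1, 3)
  P4: need (1, 1, 2) fits (1, 1, 3); releases (2, 2, 2), pool now (3, 3, 5)
  P1: need (1, 2, 4) fits (3, 3, 5); releases (0, 1, 0), pool now (3, 4, 5)
  blocked: P3 wants (4, 2, 2), pool (3, 4, 5) — not enough type-A units
  blocked: P7 wants (5, 2, 1), pool (3, 4, 5) — not enough type-A units
  blocked: P5 wants (4, 2, 1), pool (3, 4, 5) — not enough type-A units
Processes that could never finish after the grant: P3, P7 and P5.


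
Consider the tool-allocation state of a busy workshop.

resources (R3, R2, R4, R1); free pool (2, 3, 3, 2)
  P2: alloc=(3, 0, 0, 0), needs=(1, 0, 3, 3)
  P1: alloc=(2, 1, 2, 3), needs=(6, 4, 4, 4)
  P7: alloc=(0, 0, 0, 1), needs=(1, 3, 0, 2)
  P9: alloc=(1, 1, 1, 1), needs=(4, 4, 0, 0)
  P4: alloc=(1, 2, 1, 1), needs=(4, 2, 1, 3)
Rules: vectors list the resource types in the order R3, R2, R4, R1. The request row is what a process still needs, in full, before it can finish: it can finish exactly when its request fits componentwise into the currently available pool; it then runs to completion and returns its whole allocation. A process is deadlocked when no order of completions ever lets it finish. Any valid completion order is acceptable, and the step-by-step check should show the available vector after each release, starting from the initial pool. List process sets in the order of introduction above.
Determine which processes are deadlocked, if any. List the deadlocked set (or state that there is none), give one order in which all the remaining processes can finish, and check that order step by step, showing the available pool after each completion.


Nothing here is deadlocked.
Key observation: P7 can run right away; the returned allocation unlocks the remaining processes in turn.
One completion order for the rest: P7, P2, P4, P1, P9. Step-by-step check:
  pool = (2, 3, 3, 2)
  P7: need (1, 3, 0, 2) fits (2, 3, 3, 2); releases (0, 0, 0, 1), pool now (2, 3, 3, 3)
  P2: need (1, 0, 3, 3) fits (2, 3, 3, 3); releases (3, 0, 0, 0), pool now (5, 3, 3, 3)
  P4: need (4, 2, 1, 3) fits (5, 3, 3, 3); releases (1, 2, 1, 1), pool now (6, 5, 4, 4)
  P1: need (6, 4, 4, 4) fits (6, 5, 4, 4); releases (2, 1, 2, 3), pool now (8, 6, 6, 7)
  P9: need (4, 4, 0, 0) fits (8, 6, 6, 7); releases (1, 1, 1, 1), pool now (9, 7, 7, 8)


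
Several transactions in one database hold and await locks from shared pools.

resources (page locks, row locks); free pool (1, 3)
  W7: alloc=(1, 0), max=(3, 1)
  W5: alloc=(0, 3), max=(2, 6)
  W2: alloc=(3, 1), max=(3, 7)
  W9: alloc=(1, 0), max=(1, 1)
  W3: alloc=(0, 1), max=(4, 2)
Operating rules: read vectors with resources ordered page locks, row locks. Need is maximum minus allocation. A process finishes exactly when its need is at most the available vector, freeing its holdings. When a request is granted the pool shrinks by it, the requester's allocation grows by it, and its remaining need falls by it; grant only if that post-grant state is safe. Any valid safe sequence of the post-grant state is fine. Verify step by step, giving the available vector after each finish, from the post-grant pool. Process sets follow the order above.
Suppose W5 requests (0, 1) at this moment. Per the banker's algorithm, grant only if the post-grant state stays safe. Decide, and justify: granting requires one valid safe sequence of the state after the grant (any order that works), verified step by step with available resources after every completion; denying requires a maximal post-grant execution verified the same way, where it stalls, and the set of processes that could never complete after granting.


GRANT. The post-grant state is safe; one safe sequence: W9, W5, W2, W7, W3.
Key observation: with (1, 2) left after the transfer, W9 can run at once — the state stays safe.
Step-by-step check of the post-grant state:
  pool = (1, 2)
  W9: need (0, 1) fits (1, 2); releases (1, 0), pool now (2, 2)
  W5: need (2, 2) fits (2, 2); releases (0, 4), pool now (2, 6)
  W2: need (0, 6) fits (2, 6); releases (3, 1), pool now (5, 7)
  W7: need (2, 1) fits (5, 7); releases (1, 0), pool now (6, 7)
  W3: need (4, 1) fits (6, 7); releases (0, 1), pool now (6, 8)


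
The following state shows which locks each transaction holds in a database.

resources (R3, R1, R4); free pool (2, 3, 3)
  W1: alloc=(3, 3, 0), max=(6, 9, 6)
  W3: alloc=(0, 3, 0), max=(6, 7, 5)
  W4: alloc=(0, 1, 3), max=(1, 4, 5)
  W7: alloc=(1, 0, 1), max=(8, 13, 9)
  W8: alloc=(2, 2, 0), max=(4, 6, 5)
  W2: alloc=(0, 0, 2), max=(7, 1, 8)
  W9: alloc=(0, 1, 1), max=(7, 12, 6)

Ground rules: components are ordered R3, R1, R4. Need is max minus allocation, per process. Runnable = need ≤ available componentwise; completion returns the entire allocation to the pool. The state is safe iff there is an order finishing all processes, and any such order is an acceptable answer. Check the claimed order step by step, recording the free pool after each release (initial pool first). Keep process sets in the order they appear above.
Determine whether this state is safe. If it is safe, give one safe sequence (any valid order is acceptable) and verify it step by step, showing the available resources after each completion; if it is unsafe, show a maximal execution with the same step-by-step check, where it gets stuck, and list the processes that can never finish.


SAFE, for example via the order W4, W8, W1, W3, W2, W9, W7.
Key observation: the first exact fit in this order is W4 — it needs (1, 3, 2) with (2, 3, 3) free, meeting a requested resource to the last unit.
Walking it through:
  pool = (2, 3, 3)
  run W4 (needs (1, 3, 2), free (2, 3, 3)); after release of (0, 1, 3) the pool is (2, 4, 6)
  run W8 (needs (2, 4, 5), free (2, 4, 6)); after release of (2, 2, 0) the pool is (4, 6, 6)
  run W1 (needs (3, 6, 6), free (4, 6, 6)); after release of (3, 3, 0) the pool is (7, 9, 6)
  run W3 (needs (6, 4, 5), free (7, 9, 6)); after release of (0, 3, 0) the pool is (7, 12, 6)
  run W2 (needs (7, 1, 6), free (7, 12, 6)); after release of (0, 0, 2) the pool is (7, 12, 8)
  run W9 (needs (7, 11, 5), free (7, 12, 8)); after release of (0, 1, 1) the pool is (7, 13, 9)
  run W7 (needs (7, 13, 8), free (7, 13, 9)); after release of (1, 0, 1) the pool is (8, 13, 10)


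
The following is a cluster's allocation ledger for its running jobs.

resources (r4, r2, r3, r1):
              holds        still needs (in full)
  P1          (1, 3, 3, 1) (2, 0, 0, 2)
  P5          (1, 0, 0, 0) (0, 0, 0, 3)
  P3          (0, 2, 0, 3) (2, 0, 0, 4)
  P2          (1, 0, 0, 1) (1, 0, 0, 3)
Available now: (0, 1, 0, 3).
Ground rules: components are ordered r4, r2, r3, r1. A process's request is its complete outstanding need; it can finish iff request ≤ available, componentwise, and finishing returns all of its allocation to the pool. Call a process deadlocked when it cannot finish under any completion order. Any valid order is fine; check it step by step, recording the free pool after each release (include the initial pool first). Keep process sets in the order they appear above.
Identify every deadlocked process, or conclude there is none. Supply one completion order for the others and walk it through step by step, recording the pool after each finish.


Nothing here is deadlocked.
Key observation: P5 leads a chain of completions in which each release enables another process.
One completion order for the rest: P5, P2, P1, P3. Walking it through:
  pool = (0, 1, 0, 3)
  P5 needs (0, 0, 0, 3) <= (0, 1, 0, 3) -> finishes; pool += (1, 0, 0, 0) = (1, 1, 0, 3)
  P2 needs (1, 0, 0, 3) <= (1, 1, 0, 3) -> finishes; pool += (1, 0, 0, 1) = (2, 1, 0, 4)
  P1 needs (2, 0, 0, 2) <= (2, 1, 0, 4) -> finishes; pool += (1, 3, 3, 1) = (3, 4, 3, 5)
  P3 needs (2, 0, 0, 4) <= (3, 4, 3, 5) -> finishes; pool += (0, 2, 0, 3) = (3, 6, 3, 8)


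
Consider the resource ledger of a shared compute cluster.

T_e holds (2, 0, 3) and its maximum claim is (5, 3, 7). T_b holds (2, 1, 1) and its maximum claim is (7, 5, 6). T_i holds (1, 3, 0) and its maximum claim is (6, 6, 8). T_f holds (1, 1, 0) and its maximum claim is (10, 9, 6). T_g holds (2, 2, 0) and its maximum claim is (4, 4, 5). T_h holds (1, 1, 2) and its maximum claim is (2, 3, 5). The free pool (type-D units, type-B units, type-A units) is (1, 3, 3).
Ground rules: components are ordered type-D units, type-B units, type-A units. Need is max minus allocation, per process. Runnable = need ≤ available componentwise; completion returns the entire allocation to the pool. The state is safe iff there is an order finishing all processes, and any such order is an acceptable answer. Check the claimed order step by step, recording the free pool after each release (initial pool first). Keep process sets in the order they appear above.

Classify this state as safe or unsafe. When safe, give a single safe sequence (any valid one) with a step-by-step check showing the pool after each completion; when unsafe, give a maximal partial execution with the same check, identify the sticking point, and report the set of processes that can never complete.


SAFE, for example via the order T_h, T_g, T_e, T_i, T_b, T_f.
Key observation: the first exact fit in this order is T_h — it needs (1, 2, 3) with (1, 3, 3) free, meeting a requested resource to the last unit.
Step-by-step check:
  pool = (1, 3, 3)
  T_h needs (1, 2, 3) <= (1, 3, 3) -> finishes; pool += (1, 1, 2) = (2, 4, 5)
  T_g needs (2, 2, 5) <= (2, 4, 5) -> finishes; pool += (2, 2, 0) = (4, 6, 5)
  T_e needs (3, 3, 4) <= (4, 6, 5) -> finishes; pool += (2, 0, 3) = (6, 6, 8)
  T_i needs (5, 3, 8) <= (6, 6, 8) -> finishes; pool += (1, 3, 0) = (7, 9, 8)
  T_b needs (5, 4, 5) <= (7, 9, 8) -> finishes; pool += (2, 1, 1) = (9, 10, 9)
  T_f needs (9, 8, 6) <= (9, 10, 9) -> finishes; pool += (1, 1, 0) = (10, 11, 9)


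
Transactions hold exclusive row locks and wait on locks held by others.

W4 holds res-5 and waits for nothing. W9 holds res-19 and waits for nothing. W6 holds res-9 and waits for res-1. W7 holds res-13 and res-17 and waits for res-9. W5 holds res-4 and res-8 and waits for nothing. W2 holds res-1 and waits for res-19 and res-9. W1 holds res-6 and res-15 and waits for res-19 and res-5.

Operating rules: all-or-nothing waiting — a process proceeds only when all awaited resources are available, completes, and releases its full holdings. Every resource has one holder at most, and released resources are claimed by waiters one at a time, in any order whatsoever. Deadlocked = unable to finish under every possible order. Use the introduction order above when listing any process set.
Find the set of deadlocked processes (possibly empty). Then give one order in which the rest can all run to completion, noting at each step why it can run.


Deadlocked: W6, W7 and W2.
Key observation: along W6 -> W2 -> W6, each member waits on what the next one holds — a deadlock; W7 waits into the deadlock from upstream.
The rest can finish in the order W4, W9, W1, W5.
Verifying each step:
  W4 waits on nothing -> runs at once and releases res-5
  W9 waits on nothing -> runs at once and releases res-19
  W1: everything it awaited (res-19 and res-5) is free; runs, freeing res-6 and res-15
  W5 waits on nothing -> runs at once and releases res-4 and res-8


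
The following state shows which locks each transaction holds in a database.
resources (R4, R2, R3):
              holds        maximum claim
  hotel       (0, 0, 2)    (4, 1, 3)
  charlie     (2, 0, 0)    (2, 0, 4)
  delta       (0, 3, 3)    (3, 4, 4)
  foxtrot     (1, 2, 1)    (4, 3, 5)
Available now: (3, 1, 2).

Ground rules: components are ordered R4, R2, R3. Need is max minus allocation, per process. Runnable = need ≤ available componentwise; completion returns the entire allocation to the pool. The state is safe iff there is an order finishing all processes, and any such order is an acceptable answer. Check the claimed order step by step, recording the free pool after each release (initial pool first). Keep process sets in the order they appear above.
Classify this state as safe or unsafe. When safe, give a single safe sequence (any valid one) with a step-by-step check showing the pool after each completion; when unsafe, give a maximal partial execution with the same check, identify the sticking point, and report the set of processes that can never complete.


SAFE, for example via the order delta, foxtrot, charlie, hotel.
Key observation: the first exact fit in this order is delta — it needs (3, 1, 1) with (3, 1, 2) free, meeting a requested resource to the last unit.
Check, step by step:
  pool = (3, 1, 2)
  delta: need (3, 1, 1) fits (3, 1, 2); releases (0, 3, 3), pool now (3, 4, 5)
  foxtrot: need (3, 1, 4) fits (3, 4, 5); releases (1, 2, 1), pool now (4, 6, 6)
  charlie: need (0, 0, 4) fits (4, 6, 6); releases (2, 0, 0), pool now (6, 6, 6)
  hotel: need (4, 1, 1) fits (6, 6, 6); releases (0, 0, 2), pool now (6, 6, 8)


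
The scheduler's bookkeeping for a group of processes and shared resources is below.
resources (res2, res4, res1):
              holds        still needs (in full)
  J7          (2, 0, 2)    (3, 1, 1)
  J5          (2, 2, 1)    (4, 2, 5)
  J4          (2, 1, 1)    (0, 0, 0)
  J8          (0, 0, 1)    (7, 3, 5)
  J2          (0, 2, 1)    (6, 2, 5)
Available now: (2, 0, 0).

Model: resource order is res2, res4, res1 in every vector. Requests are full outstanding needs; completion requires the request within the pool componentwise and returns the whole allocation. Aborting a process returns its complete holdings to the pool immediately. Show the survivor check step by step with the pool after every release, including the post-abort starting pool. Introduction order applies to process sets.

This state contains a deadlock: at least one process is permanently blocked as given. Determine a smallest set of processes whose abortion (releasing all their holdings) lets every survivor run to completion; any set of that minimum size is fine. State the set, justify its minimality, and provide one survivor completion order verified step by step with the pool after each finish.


Minimum abort set: J5 and J8.
Key observation: the returned (2, 2, 2) from J5 and J8 is what brings J2 — unrunnable before, under any order — into play at step 3.
Why nothing smaller works — every single abort fails: J7 alone leaves J5 blocked (short on res4 and res1); J5 alone leaves J8 blocked (short on res1); J4 alone leaves J5 blocked (short on res4 and res1); J8 alone leaves J5 blocked (short on res4 and res1); J2 alone leaves J5 blocked (short on res1).
One survivor order: J7, J4, J2. Check, step by step (post-abort pool first):
  pool = (4, 2, 2)
  J7 needs (3, 1, 1) <= (4, 2, 2) -> finishes; pool += (2, 0, 2) = (6, 2, 4)
  J4 needs (0, 0, 0) <= (6, 2, 4) -> finishes; pool += (2, 1, 1) = (8, 3, 5)
  J2 needs (6, 2, 5) <= (8, 3, 5) -> finishes; pool += (0, 2, 1) = (8, 5, 6)


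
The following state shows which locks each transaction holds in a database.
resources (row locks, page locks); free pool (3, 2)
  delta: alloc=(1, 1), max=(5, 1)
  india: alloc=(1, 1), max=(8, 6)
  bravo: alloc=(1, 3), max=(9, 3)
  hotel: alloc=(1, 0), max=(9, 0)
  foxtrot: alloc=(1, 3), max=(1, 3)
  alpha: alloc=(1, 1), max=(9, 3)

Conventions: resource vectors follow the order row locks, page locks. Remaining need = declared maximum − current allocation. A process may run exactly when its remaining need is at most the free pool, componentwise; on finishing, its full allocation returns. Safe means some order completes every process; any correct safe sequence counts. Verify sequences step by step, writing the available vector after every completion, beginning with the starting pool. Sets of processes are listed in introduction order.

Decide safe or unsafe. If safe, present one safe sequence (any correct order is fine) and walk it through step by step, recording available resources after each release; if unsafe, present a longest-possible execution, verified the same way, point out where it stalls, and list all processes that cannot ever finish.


UNSAFE — no complete ordering exists.
Key observation: foxtrot, delta can finish, but then (5, 6) is all there is, and the blocked group's row locks demands exceed it.
Going as far as possible: foxtrot, delta; after that, nothing fits. Walking it through:
  pool = (3, 2)
  foxtrot needs (0, 0) <= (3, 2) -> finishes; pool += (1, 3) = (4, 5)
  delta needs (4, 0) <= (4, 5) -> finishes; pool += (1, 1) = (5, 6)
  india cannot run: need (7, 5) vs free (5, 6) (insufficient row locks)
  bravo cannot run: need (8, 0) vs free (5, 6) (insufficient row locks)
  hotel cannot run: need (8, 0) vs free (5, 6) (insufficient row locks)
  alpha cannot run: need (8, 2) vs free (5, 6) (insufficient row locks)
Processes that can never finish: india, bravo, hotel and alpha.


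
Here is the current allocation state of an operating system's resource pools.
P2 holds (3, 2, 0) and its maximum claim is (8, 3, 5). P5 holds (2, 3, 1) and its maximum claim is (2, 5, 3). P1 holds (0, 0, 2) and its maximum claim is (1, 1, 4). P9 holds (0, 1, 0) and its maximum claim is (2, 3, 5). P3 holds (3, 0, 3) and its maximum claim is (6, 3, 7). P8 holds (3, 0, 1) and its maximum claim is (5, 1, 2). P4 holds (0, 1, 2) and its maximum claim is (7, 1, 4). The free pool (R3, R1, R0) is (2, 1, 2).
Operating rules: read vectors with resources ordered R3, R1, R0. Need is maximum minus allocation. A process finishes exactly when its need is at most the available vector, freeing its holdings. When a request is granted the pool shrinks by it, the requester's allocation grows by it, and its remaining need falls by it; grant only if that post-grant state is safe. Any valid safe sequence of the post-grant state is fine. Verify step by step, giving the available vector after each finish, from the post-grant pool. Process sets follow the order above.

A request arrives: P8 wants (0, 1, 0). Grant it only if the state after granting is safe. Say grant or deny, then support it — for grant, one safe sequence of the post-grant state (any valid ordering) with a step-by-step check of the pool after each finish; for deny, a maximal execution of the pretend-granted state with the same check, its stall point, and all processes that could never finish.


GRANT: granting preserves safety; a valid post-grant sequence is P8, P1, P2, P4, P9, P3, P5.
Key observation: the transfer keeps a workable pool ((2, 0, 2)); P8 starts the safe sequence.
Check on the post-grant state, step by step:
  pool = (2, 0, 2)
  run P8 (needs (2, 0, 1), free (2, 0, 2)); after release of (3, 1, 1) the pool is (5, 1, 3)
  run P1 (needs (1, 1, 2), free (5, 1, 3)); after release of (0, 0, 2) the pool is (5, 1, 5)
  run P2 (needs (5, 1, 5), free (5, 1, 5)); after release of (3, 2, 0) the pool is (8, 3, 5)
  run P4 (needs (7, 0, 2), free (8, 3, 5)); after release of (0, 1, 2) the pool is (8, 4, 7)
  run P9 (needs (2, 2, 5), free (8, 4, 7)); after release of (0, 1, 0) the pool is (8, 5, 7)
  run P3 (needs (3, 3, 4), free (8, 5, 7)); after release of (3, 0, 3) the pool is (11, 5, 10)
  run P5 (needs (0, 2, 2), free (11, 5, 10)); after release of (2, 3, 1) the pool is (13, 8, 11)


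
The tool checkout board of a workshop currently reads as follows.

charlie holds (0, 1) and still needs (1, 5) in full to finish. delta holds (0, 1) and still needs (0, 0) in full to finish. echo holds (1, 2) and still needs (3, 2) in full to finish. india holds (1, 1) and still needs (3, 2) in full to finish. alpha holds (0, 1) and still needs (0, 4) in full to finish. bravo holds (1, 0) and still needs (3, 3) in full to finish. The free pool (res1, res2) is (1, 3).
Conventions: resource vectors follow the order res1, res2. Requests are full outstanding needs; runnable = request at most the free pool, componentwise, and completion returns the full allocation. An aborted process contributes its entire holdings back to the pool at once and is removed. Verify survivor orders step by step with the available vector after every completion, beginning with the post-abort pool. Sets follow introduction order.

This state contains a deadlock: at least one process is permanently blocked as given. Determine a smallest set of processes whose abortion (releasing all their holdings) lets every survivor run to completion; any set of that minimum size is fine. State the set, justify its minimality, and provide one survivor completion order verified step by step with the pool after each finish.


Minimum abort set: india and bravo.
Key observation: before aborting india and bravo, echo was permanently blocked — no order could ever run it; afterwards it completes at step 3.
Minimality, checking each single-abort alternative: charlie alone leaves echo blocked (short on res1); delta alone leaves echo blocked (short on res1); echo alone leaves india blocked (short on res1); india alone leaves echo blocked (short on res1); alpha alone leaves echo blocked (short on res1); bravo alone leaves echo blocked (short on res1).
One survivor order: delta, alpha, echo, charlie. Walking it through (post-abort pool first):
  pool = (3, 4)
  delta needs (0, 0) <= (3, 4) -> finishes; pool += (0, 1) = (3, 5)
  alpha needs (0, 4) <= (3, 5) -> finishes; pool += (0, 1) = (3, 6)
  echo needs (3, 2) <= (3, 6) -> finishes; pool += (1, 2) = (4, 8)
  charlie needs (1, 5) <= (4, 8) -> finishes; pool += (0, 1) = (4, 9)


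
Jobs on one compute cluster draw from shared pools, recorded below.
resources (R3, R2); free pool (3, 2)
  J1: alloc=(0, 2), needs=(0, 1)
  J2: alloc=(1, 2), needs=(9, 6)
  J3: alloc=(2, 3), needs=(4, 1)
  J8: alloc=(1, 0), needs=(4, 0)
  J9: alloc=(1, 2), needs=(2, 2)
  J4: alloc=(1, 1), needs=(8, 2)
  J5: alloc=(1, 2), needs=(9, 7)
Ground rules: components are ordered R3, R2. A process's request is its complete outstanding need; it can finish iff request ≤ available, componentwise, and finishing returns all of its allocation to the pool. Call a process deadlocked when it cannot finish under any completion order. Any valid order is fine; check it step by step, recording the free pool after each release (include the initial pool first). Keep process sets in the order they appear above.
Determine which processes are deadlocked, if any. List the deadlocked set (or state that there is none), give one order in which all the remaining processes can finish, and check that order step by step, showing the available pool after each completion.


Deadlocked: J2, J4 and J5.
Key observation: R3 is the bottleneck — with J9, J8, J3, J1 done the pool holds (7, 9), short of every remaining need.
The rest can finish in the order J9, J8, J3, J1. Check, step by step:
  pool = (3, 2)
  J9 needs (2, 2) <= (3, 2) -> finishes; pool += (1, 2) = (4, 4)
  J8 needs (4, 0) <= (4, 4) -> finishes; pool += (1, 0) = (5, 4)
  J3 needs (4, 1) <= (5, 4) -> finishes; pool += (2, 3) = (7, 7)
  J1 needs (0, 1) <= (7, 7) -> finishes; pool += (0, 2) = (7, 9)
None of the blocked processes ever fits:
  J2 still needs (9, 6) but only (7, 9) is free — short on R3
  J4 still needs (8, 2) but only (7, 9) is free — short on R3
  J5 still needs (9, 7) but only (7, 9) is free — short on R3


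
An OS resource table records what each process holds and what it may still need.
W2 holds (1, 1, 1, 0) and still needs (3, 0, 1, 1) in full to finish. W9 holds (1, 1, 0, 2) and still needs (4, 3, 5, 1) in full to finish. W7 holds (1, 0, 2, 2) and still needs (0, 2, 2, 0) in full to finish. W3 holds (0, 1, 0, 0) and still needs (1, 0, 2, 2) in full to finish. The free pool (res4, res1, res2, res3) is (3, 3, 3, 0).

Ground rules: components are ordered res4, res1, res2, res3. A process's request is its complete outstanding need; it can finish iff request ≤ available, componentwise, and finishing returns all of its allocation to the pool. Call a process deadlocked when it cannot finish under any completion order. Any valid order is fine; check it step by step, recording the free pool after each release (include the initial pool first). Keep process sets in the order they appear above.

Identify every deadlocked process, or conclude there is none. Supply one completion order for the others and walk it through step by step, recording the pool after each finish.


Nothing here is deadlocked.
Key observation: there is always a runnable process — W7 first — so the state unwinds completely.
One completion order for the rest: W7, W3, W9, W2. Verifying each step:
  pool = (3, 3, 3, 0)
  run W7 (needs (0, 2, 2, 0), free (3, 3, 3, 0)); after release of (1, 0, 2, 2) the pool is (4, 3, 5, 2)
  run W3 (needs (1, 0, 2, 2), free (4, 3, 5, 2)); after release of (0, 1, 0, 0) the pool is (4, 4, 5, 2)
  run W9 (needs (4, 3, 5, 1), free (4, 4, 5, 2)); after release of (1, 1, 0, 2) the pool is (5, 5, 5, 4)
  run W2 (needs (3, 0, 1, 1), free (5, 5, 5, 4)); after release of (1, 1, 1, 0) the pool is (6, 6, 6, 4)
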